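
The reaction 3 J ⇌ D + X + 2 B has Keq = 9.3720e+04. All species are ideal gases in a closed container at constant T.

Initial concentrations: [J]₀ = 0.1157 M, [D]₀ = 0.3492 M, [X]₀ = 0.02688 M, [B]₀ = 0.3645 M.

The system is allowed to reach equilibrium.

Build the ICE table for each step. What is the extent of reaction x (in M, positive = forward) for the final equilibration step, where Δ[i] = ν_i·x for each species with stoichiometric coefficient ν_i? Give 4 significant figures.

x = 0.03733 M

Q₀ = 0.8052 vs Keq = 9.3720e+04 ⇒ Q<K, forward
Step 1:
                   J          D          X          B
  Initial     0.1157     0.3492    0.02688     0.3645
  Change      -0.112    0.03733    0.03733    0.07466
  Equil      0.00371     0.3865    0.06421     0.4392
  solve Keq expr → x = 0.03733; check Q = 9.3720e+04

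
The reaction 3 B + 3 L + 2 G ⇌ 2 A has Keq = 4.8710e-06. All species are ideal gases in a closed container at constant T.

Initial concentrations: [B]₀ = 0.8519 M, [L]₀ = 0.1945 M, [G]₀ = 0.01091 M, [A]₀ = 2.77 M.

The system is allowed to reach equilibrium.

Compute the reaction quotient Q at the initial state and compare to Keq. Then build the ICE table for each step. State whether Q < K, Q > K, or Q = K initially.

Q₀ = 1.4171e+07; Q > K (proceeds reverse)

Q₀ = 1.4171e+07 vs Keq = 4.8710e-06 ⇒ Q>K, reverse
Step 1:
                   B          L          G          A
  Initial     0.8519     0.1945    0.01091       2.77
  Change       3.601      3.601        2.4       -2.4
  Equil        4.452      3.795      2.411     0.3696
  solve Keq expr → x = -1.2; check Q = 4.8710e-06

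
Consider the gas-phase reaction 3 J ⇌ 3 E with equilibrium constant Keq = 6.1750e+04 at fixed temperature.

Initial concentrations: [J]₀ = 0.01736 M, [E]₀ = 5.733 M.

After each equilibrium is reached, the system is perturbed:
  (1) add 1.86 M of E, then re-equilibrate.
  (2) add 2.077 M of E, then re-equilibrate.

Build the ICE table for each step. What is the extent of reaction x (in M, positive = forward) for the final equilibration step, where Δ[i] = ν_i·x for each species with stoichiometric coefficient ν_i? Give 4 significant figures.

x = -0.01708 M

Q₀ = 3.6016e+07 vs Keq = 6.1750e+04 ⇒ Q>K, reverse
Step 1:
                    J           E
  I           0.01736       5.733
  C            0.1245     -0.1245
  E            0.1419       5.608
  solve Keq expr → x = -0.04151; check Q = 6.1750e+04
Then add 1.86 M of E.
Step 2:
                    J           E
  I            0.1419       7.468
  C            0.0459     -0.0459
  E            0.1878       7.423
  solve Keq expr → x = -0.0153; check Q = 6.1750e+04
Then add 2.077 M of E.
Step 3:
                    J           E
  I            0.1878         9.5
  C           0.05125    -0.05125
  E             0.239       9.448
  solve Keq expr → x = -0.01708; check Q = 6.1750e+04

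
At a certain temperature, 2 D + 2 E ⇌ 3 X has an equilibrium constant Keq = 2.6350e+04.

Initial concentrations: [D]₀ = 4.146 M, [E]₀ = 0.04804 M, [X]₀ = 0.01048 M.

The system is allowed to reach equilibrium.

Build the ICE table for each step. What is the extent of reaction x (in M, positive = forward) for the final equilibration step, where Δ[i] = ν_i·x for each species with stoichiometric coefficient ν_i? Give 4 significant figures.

Q₀ = 2.9015e-05 vs Keq = 2.6350e+04 ⇒ Q<K, forward
Step 1:
                   D          E          X
  Initial      4.146    0.04804    0.01048
  Change      -0.048     -0.048    0.07201
  Equil        4.098 3.5613e-05    0.08249
  solve Keq expr → x = 0.024; check Q = 2.6350e+04

x = 0.024 M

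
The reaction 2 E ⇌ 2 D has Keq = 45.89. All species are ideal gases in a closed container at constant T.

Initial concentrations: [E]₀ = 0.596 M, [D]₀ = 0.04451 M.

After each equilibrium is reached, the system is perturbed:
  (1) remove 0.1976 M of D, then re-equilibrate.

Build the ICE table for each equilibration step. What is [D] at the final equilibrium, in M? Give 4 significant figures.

[D]_eq = 0.3859 M

Q₀ = 0.005577 vs Keq = 45.89 ⇒ Q<K, forward
Step 1:
                  E         D
  Initial     0.596   0.04451
  Change    -0.5136    0.5136
  Equil     0.08239    0.5581
  solve Keq expr → x = 0.2568; check Q = 45.89
Then remove 0.1976 M of D.
Step 2:
                  E         D
  Initial   0.08239    0.3605
  Change   -0.02542   0.02542
  Equil     0.05697    0.3859
  solve Keq expr → x = 0.01271; check Q = 45.89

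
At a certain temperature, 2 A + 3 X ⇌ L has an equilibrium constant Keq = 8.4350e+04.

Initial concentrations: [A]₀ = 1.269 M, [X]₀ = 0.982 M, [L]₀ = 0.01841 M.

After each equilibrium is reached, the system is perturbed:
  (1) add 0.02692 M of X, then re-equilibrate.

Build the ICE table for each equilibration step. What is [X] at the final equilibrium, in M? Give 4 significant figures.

[X]_eq = 0.02225 M

Q₀ = 0.01207 vs Keq = 8.4350e+04 ⇒ Q<K, forward
Step 1:
                  A         X         L
  I           1.269     0.982   0.01841
  C         -0.6402   -0.9603    0.3201
  E          0.6288   0.02165    0.3385
  solve Keq expr → x = 0.3201; check Q = 8.4350e+04
Then add 0.02692 M of X.
Step 2:
                  A         X         L
  I          0.6288   0.04857    0.3385
  C        -0.01755  -0.02632  0.008773
  E          0.6112   0.02225    0.3473
  solve Keq expr → x = 0.008773; check Q = 8.4350e+04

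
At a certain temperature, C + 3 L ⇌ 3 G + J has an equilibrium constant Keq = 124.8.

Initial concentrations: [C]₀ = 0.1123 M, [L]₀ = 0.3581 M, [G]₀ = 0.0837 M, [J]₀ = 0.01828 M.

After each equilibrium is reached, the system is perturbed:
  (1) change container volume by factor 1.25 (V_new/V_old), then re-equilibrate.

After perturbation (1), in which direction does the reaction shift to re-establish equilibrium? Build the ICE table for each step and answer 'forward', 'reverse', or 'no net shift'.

Q₀ = 0.002079 vs Keq = 124.8 ⇒ Q<K, forward
Step 1:
                   C          L          G          J
  Initial     0.1123     0.3581     0.0837    0.01828
  Change    -0.08455    -0.2536     0.2536    0.08455
  Equil      0.02775     0.1045     0.3373     0.1028
  solve Keq expr → x = 0.08455; check Q = 124.8
Then change container volume by factor 1.25 (V_new/V_old).
Step 2:
                   C          L          G          J
  Initial     0.0222    0.08357     0.2699    0.08226
  Change           0          0          0          0
  Equil       0.0222    0.08357     0.2699    0.08226
  solve Keq expr → x = 0; check Q = 124.8

Direction: no net shift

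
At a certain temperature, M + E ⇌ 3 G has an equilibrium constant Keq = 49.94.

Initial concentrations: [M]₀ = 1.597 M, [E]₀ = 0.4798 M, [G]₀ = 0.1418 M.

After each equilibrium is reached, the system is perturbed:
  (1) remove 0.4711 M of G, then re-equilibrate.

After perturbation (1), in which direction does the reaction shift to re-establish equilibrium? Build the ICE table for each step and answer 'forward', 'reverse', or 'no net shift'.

Direction: forward

Q₀ = 0.003721 vs Keq = 49.94 ⇒ Q<K, forward
Step 1:
                   M          E          G
  Initial      1.597     0.4798     0.1418
  Change     -0.4296    -0.4296      1.289
  Equil        1.167    0.05022      1.431
  solve Keq expr → x = 0.4296; check Q = 49.94
Then remove 0.4711 M of G.
Step 2:
                   M          E          G
  Initial      1.167    0.05022     0.9595
  Change    -0.02989   -0.02989    0.08967
  Equil        1.138    0.02033      1.049
  solve Keq expr → x = 0.02989; check Q = 49.94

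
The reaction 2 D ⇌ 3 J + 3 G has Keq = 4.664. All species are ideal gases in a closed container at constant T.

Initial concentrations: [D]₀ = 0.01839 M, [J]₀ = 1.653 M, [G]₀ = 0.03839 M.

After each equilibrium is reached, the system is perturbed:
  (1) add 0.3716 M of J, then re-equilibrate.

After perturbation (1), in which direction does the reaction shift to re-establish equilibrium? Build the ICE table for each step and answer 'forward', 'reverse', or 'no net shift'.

Direction: reverse

Q₀ = 0.7556 vs Keq = 4.664 ⇒ Q<K, forward
Step 1:
                  D         J         G
  Initial   0.01839     1.653   0.03839
  Change  -0.007431   0.01115   0.01115
  Equil     0.01096     1.664   0.04954
  solve Keq expr → x = 0.003715; check Q = 4.664
Then add 0.3716 M of J.
Step 2:
                  D         J         G
  Initial   0.01096     2.036   0.04954
  Change   0.002308 -0.003462 -0.003462
  Equil     0.01327     2.032   0.04607
  solve Keq expr → x = -0.001154; check Q = 4.664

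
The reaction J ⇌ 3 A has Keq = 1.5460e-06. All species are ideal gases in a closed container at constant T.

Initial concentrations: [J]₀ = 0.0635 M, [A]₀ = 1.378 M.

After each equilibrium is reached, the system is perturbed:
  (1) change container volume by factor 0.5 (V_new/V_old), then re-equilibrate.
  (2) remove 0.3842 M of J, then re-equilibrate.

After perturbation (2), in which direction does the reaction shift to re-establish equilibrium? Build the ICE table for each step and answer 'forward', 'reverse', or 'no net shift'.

Direction: reverse

Q₀ = 41.21 vs Keq = 1.5460e-06 ⇒ Q>K, reverse
Step 1:
                  J         A
  Initial    0.0635     1.378
  Change     0.4562    -1.369
  Equil      0.5197  0.009297
  solve Keq expr → x = -0.4562; check Q = 1.5460e-06
Then change container volume by factor 0.5 (V_new/V_old).
Step 2:
                  J         A
  Initial     1.039   0.01859
  Change   0.002291 -0.006872
  Equil       1.042   0.01172
  solve Keq expr → x = -0.002291; check Q = 1.5460e-06
Then remove 0.3842 M of J.
Step 3:
                  J         A
  Initial    0.6576   0.01172
  Change  5.5464e-04 -0.001664
  Equil      0.6581   0.01006
  solve Keq expr → x = -5.5464e-04; check Q = 1.5460e-06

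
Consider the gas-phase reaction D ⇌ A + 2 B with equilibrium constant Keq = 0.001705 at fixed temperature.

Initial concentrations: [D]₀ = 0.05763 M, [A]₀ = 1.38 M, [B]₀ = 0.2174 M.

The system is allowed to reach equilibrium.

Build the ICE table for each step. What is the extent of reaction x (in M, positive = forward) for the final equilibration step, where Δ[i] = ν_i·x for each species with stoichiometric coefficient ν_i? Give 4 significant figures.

Q₀ = 1.132 vs Keq = 0.001705 ⇒ Q>K, reverse
Step 1:
                   D          A          B
  I          0.05763       1.38     0.2174
  C           0.1014    -0.1014    -0.2028
  E            0.159      1.279    0.01456
  solve Keq expr → x = -0.1014; check Q = 0.001705

x = -0.1014 M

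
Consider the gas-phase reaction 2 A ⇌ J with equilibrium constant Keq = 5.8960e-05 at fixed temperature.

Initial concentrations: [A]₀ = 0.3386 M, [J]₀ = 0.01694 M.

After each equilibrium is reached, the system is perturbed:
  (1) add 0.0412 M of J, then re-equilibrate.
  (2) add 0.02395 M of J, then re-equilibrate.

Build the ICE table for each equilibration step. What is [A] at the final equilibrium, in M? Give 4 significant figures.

[A]_eq = 0.5028 M

Q₀ = 0.1478 vs Keq = 5.8960e-05 ⇒ Q>K, reverse
Step 1:
                  A         J
  I          0.3386   0.01694
  C         0.03386  -0.01693
  E          0.3725 8.1795e-06
  solve Keq expr → x = -0.01693; check Q = 5.8960e-05
Then add 0.0412 M of J.
Step 2:
                  A         J
  I          0.3725   0.04121
  C         0.08239   -0.0412
  E          0.4549 1.2198e-05
  solve Keq expr → x = -0.0412; check Q = 5.8960e-05
Then add 0.02395 M of J.
Step 3:
                  A         J
  I          0.4549   0.02396
  C         0.04789  -0.02395
  E          0.5028 1.4903e-05
  solve Keq expr → x = -0.02395; check Q = 5.8960e-05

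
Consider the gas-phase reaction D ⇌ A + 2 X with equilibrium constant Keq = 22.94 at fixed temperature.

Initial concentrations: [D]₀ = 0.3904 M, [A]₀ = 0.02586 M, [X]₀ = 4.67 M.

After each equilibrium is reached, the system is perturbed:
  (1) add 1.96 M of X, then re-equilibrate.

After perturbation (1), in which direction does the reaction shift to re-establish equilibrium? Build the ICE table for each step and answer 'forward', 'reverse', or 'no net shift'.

Direction: reverse

Q₀ = 1.445 vs Keq = 22.94 ⇒ Q<K, forward
Step 1:
                  D         A         X
  Initial    0.3904   0.02586      4.67
  Change    -0.1727    0.1727    0.3454
  Equil      0.2177    0.1985     5.015
  solve Keq expr → x = 0.1727; check Q = 22.94
Then add 1.96 M of X.
Step 2:
                  D         A         X
  Initial    0.2177    0.1985     6.975
  Change    0.06191  -0.06191   -0.1238
  Equil      0.2796    0.1366     6.852
  solve Keq expr → x = -0.06191; check Q = 22.94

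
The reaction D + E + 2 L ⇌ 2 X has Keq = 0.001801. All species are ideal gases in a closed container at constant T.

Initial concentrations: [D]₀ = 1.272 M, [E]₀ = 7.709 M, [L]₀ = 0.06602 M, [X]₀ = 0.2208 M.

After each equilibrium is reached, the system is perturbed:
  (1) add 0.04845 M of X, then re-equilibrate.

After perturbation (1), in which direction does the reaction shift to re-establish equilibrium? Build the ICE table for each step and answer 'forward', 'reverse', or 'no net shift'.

Q₀ = 1.141 vs Keq = 0.001801 ⇒ Q>K, reverse
Step 1:
                   D          E          L          X
  init         1.272      7.709    0.06602     0.2208
  Δ          0.09296    0.09296     0.1859    -0.1859
  eq           1.365      7.802     0.2519    0.03489
  solve Keq expr → x = -0.09296; check Q = 0.001801
Then add 0.04845 M of X.
Step 2:
                   D          E          L          X
  init         1.365      7.802     0.2519    0.08334
  Δ          0.02112    0.02112    0.04223   -0.04223
  eq           1.386      7.823     0.2942    0.04111
  solve Keq expr → x = -0.02112; check Q = 0.001801

Direction: reverse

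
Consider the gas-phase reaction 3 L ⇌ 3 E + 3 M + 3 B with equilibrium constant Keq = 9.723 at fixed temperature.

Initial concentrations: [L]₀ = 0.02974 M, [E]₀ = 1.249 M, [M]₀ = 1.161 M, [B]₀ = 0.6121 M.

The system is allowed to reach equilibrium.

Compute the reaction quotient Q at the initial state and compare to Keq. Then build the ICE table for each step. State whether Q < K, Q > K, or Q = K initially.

Q₀ = 2.6584e+04 vs Keq = 9.723 ⇒ Q>K, reverse
Step 1:
                   L          E          M          B
  init       0.02974      1.249      1.161     0.6121
  Δ           0.1813    -0.1813    -0.1813    -0.1813
  eq          0.2111      1.068     0.9797     0.4308
  solve Keq expr → x = -0.06045; check Q = 9.723

Q₀ = 2.6584e+04; Q > K (proceeds reverse)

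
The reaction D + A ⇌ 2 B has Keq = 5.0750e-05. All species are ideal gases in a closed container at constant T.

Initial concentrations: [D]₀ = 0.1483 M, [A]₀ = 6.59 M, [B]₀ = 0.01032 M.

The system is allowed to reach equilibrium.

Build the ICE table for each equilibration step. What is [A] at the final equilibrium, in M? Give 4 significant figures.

[A]_eq = 6.592 M

Q₀ = 1.0898e-04 vs Keq = 5.0750e-05 ⇒ Q>K, reverse
Step 1:
                   D          A          B
  I           0.1483       6.59    0.01032
  C         0.001619   0.001619  -0.003238
  E           0.1499      6.592   0.007082
  solve Keq expr → x = -0.001619; check Q = 5.0750e-05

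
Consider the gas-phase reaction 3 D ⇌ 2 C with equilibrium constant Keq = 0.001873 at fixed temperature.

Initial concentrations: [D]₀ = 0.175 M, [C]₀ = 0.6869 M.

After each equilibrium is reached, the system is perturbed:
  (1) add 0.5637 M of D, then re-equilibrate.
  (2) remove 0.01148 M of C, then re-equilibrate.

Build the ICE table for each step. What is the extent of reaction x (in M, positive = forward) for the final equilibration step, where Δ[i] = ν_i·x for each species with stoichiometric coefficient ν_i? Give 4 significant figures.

x = 0.005106 M

Q₀ = 88.04 vs Keq = 0.001873 ⇒ Q>K, reverse
Step 1:
                   D          C
  I            0.175     0.6869
  C           0.9526    -0.6351
  E            1.128    0.05182
  solve Keq expr → x = -0.3175; check Q = 0.001873
Then add 0.5637 M of D.
Step 2:
                   D          C
  I            1.691    0.05182
  C          -0.0578    0.03853
  E            1.634    0.09036
  solve Keq expr → x = 0.01927; check Q = 0.001873
Then remove 0.01148 M of C.
Step 3:
                   D          C
  I            1.634    0.07888
  C         -0.01532    0.01021
  E            1.618    0.08909
  solve Keq expr → x = 0.005106; check Q = 0.001873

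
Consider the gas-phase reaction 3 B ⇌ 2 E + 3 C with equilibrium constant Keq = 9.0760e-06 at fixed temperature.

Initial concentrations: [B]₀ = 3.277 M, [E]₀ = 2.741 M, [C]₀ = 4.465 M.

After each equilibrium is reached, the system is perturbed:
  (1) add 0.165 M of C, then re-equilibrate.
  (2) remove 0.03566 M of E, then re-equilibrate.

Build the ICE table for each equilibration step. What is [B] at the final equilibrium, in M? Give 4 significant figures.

Q₀ = 19 vs Keq = 9.0760e-06 ⇒ Q>K, reverse
Step 1:
                   B          E          C
  init         3.277      2.741      4.465
  Δ            3.904     -2.603     -3.904
  eq           7.181     0.1381     0.5607
  solve Keq expr → x = -1.301; check Q = 9.0760e-06
Then add 0.165 M of C.
Step 2:
                   B          E          C
  init         7.181     0.1381     0.7257
  Δ          0.04923   -0.03282   -0.04923
  eq           7.231     0.1053     0.6764
  solve Keq expr → x = -0.01641; check Q = 9.0760e-06
Then remove 0.03566 M of E.
Step 3:
                   B          E          C
  init         7.231    0.06963     0.6764
  Δ         -0.03944    0.02629    0.03944
  eq           7.191    0.09592     0.7159
  solve Keq expr → x = 0.01315; check Q = 9.0760e-06

[B]_eq = 7.191 M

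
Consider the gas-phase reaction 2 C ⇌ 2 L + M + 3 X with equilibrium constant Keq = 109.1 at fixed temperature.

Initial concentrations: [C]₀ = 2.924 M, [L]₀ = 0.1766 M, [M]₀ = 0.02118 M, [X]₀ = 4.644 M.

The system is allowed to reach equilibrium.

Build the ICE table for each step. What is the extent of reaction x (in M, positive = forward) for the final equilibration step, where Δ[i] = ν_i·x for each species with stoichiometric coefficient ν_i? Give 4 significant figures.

Q₀ = 0.007738 vs Keq = 109.1 ⇒ Q<K, forward
Step 1:
                    C           L           M           X
  init          2.924      0.1766     0.02118       4.644
  Δ            -1.207       1.207      0.6035       1.811
  eq            1.717       1.384      0.6247       6.455
  solve Keq expr → x = 0.6035; check Q = 109.1

x = 0.6035 M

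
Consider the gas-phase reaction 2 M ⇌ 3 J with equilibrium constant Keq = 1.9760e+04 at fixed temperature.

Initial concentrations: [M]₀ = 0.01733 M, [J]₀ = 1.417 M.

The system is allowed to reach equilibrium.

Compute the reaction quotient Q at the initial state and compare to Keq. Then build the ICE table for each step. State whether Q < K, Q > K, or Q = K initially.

Q₀ = 9474 vs Keq = 1.9760e+04 ⇒ Q<K, forward
Step 1:
                    M           J
  I           0.01733       1.417
  C         -0.005231    0.007846
  E            0.0121       1.425
  solve Keq expr → x = 0.002615; check Q = 1.9760e+04

Q₀ = 9474; Q < K (proceeds forward)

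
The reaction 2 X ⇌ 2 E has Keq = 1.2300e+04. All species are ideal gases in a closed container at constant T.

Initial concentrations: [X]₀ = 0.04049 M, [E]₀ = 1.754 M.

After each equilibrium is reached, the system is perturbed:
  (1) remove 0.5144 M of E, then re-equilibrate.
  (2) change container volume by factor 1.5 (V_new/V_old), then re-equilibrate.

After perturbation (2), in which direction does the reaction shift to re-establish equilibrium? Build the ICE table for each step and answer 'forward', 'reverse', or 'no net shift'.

Direction: no net shift

Q₀ = 1877 vs Keq = 1.2300e+04 ⇒ Q<K, forward
Step 1:
                   X          E
  init       0.04049      1.754
  Δ         -0.02445    0.02445
  eq         0.01604      1.778
  solve Keq expr → x = 0.01223; check Q = 1.2300e+04
Then remove 0.5144 M of E.
Step 2:
                   X          E
  init       0.01604      1.264
  Δ        -0.004597   0.004597
  eq         0.01144      1.269
  solve Keq expr → x = 0.002298; check Q = 1.2300e+04
Then change container volume by factor 1.5 (V_new/V_old).
Step 3:
                   X          E
  init      0.007626     0.8458
  Δ                0          0
  eq        0.007626     0.8458
  solve Keq expr → x = 0; check Q = 1.2300e+04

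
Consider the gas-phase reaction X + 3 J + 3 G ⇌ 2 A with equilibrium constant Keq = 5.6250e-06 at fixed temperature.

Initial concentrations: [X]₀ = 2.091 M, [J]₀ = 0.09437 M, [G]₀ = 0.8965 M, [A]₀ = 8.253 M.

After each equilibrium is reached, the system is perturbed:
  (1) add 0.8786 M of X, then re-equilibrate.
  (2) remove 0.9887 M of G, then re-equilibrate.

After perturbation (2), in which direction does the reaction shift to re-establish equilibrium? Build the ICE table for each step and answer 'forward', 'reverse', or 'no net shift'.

Direction: reverse

Q₀ = 5.3792e+04 vs Keq = 5.6250e-06 ⇒ Q>K, reverse
Step 1:
                  X         J         G         A
  Initial     2.091   0.09437    0.8965     8.253
  Change      2.624     7.871     7.871    -5.247
  Equil       4.715     7.965     8.768     3.006
  solve Keq expr → x = -2.624; check Q = 5.6250e-06
Then add 0.8786 M of X.
Step 2:
                  X         J         G         A
  Initial     5.593     7.965     8.768     3.006
  Change   -0.04663   -0.1399   -0.1399   0.09326
  Equil       5.547     7.826     8.628     3.099
  solve Keq expr → x = 0.04663; check Q = 5.6250e-06
Then remove 0.9887 M of G.
Step 3:
                  X         J         G         A
  Initial     5.547     7.826     7.639     3.099
  Change    0.09616    0.2885    0.2885   -0.1923
  Equil       5.643     8.114     7.928     2.907
  solve Keq expr → x = -0.09616; check Q = 5.6250e-06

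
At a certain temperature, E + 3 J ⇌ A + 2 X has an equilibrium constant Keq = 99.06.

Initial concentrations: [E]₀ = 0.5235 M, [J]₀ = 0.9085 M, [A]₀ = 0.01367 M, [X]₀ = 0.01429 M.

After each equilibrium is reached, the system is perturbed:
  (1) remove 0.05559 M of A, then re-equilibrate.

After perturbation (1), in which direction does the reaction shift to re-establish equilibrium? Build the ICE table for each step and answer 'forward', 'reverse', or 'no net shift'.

Direction: forward

Q₀ = 7.1112e-06 vs Keq = 99.06 ⇒ Q<K, forward
Step 1:
                  E         J         A         X
  I          0.5235    0.9085   0.01367   0.01429
  C         -0.2558   -0.7674    0.2558    0.5116
  E          0.2677    0.1411    0.2695    0.5259
  solve Keq expr → x = 0.2558; check Q = 99.06
Then remove 0.05559 M of A.
Step 2:
                  E         J         A         X
  I          0.2677    0.1411    0.2139    0.5259
  C       -0.002827  -0.00848  0.002827  0.005653
  E          0.2649    0.1326    0.2167    0.5315
  solve Keq expr → x = 0.002827; check Q = 99.06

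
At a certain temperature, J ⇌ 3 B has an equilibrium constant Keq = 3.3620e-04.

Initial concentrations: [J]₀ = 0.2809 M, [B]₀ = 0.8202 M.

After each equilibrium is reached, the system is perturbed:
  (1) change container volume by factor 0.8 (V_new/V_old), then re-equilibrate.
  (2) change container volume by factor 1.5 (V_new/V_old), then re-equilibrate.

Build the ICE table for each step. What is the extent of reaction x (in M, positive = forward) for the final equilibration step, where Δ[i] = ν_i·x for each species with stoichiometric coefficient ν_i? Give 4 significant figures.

Q₀ = 1.964 vs Keq = 3.3620e-04 ⇒ Q>K, reverse
Step 1:
                  J         B
  Initial    0.2809    0.8202
  Change     0.2546   -0.7637
  Equil      0.5355   0.05647
  solve Keq expr → x = -0.2546; check Q = 3.3620e-04
Then change container volume by factor 0.8 (V_new/V_old).
Step 2:
                  J         B
  Initial    0.6693   0.07058
  Change    0.00322 -0.009659
  Equil      0.6726   0.06092
  solve Keq expr → x = -0.00322; check Q = 3.3620e-04
Then change container volume by factor 1.5 (V_new/V_old).
Step 3:
                  J         B
  Initial    0.4484   0.04062
  Change  -0.004147   0.01244
  Equil      0.4442   0.05306
  solve Keq expr → x = 0.004147; check Q = 3.3620e-04

x = 0.004147 M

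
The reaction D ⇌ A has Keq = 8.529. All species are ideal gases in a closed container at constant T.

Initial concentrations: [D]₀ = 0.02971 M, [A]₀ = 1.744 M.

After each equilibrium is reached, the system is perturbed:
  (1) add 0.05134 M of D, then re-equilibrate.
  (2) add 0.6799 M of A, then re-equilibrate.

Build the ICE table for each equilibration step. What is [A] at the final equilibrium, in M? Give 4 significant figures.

[A]_eq = 2.242 M

Q₀ = 58.7 vs Keq = 8.529 ⇒ Q>K, reverse
Step 1:
                   D          A
  I          0.02971      1.744
  C           0.1564    -0.1564
  E           0.1861      1.588
  solve Keq expr → x = -0.1564; check Q = 8.529
Then add 0.05134 M of D.
Step 2:
                   D          A
  I           0.2375      1.588
  C         -0.04595    0.04595
  E           0.1915      1.634
  solve Keq expr → x = 0.04595; check Q = 8.529
Then add 0.6799 M of A.
Step 3:
                   D          A
  I           0.1915      2.313
  C          0.07135   -0.07135
  E           0.2629      2.242
  solve Keq expr → x = -0.07135; check Q = 8.529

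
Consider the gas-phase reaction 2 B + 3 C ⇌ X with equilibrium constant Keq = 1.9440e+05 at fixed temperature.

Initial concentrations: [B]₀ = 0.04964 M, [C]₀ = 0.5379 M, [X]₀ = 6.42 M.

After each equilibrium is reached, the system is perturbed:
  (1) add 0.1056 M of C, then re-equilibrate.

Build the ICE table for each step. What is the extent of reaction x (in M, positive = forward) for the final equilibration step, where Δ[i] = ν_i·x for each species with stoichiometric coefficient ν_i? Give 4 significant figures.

x = 0.002042 M

Q₀ = 1.6740e+04 vs Keq = 1.9440e+05 ⇒ Q<K, forward
Step 1:
                  B         C         X
  init      0.04964    0.5379      6.42
  Δ         -0.0328   -0.0492    0.0164
  eq        0.01684    0.4887     6.436
  solve Keq expr → x = 0.0164; check Q = 1.9440e+05
Then add 0.1056 M of C.
Step 2:
                  B         C         X
  init      0.01684    0.5943     6.436
  Δ       -0.004085 -0.006127  0.002042
  eq        0.01276    0.5882     6.438
  solve Keq expr → x = 0.002042; check Q = 1.9440e+05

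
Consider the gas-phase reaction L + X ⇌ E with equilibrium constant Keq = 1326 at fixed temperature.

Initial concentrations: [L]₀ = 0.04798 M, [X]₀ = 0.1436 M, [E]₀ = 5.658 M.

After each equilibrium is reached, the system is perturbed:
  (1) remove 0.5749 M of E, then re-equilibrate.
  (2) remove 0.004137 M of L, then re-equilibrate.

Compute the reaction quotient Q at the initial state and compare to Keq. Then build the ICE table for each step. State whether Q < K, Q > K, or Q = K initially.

Q₀ = 821.2 vs Keq = 1326 ⇒ Q<K, forward
Step 1:
                    L           X           E
  init        0.04798      0.1436       5.658
  Δ          -0.01477    -0.01477     0.01477
  eq          0.03321      0.1288       5.673
  solve Keq expr → x = 0.01477; check Q = 1326
Then remove 0.5749 M of E.
Step 2:
                    L           X           E
  init        0.03321      0.1288       5.098
  Δ         -0.002708   -0.002708    0.002708
  eq           0.0305      0.1261       5.101
  solve Keq expr → x = 0.002708; check Q = 1326
Then remove 0.004137 M of L.
Step 3:
                    L           X           E
  init        0.02636      0.1261       5.101
  Δ          0.003332    0.003332   -0.003332
  eq           0.0297      0.1295       5.097
  solve Keq expr → x = -0.003332; check Q = 1326

Q₀ = 821.2; Q < K (proceeds forward)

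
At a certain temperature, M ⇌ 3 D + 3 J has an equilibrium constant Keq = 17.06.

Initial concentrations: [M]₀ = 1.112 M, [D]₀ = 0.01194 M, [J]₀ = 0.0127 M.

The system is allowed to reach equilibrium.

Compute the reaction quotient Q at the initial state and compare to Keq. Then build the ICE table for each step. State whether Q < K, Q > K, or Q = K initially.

Q₀ = 3.1356e-12 vs Keq = 17.06 ⇒ Q<K, forward
Step 1:
                   M          D          J
  Initial      1.112    0.01194     0.0127
  Change       -0.49       1.47       1.47
  Equil        0.622      1.482      1.483
  solve Keq expr → x = 0.49; check Q = 17.06

Q₀ = 3.1356e-12; Q < K (proceeds forward)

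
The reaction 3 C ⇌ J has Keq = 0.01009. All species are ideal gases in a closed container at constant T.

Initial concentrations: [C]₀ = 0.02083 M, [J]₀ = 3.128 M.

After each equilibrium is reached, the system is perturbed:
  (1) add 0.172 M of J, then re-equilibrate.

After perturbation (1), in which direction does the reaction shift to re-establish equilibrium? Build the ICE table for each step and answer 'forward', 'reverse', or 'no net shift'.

Q₀ = 3.4610e+05 vs Keq = 0.01009 ⇒ Q>K, reverse
Step 1:
                  C         J
  I         0.02083     3.128
  C           5.164    -1.721
  E           5.185     1.407
  solve Keq expr → x = -1.721; check Q = 0.01009
Then add 0.172 M of J.
Step 2:
                  C         J
  I           5.185     1.579
  C           0.147  -0.04898
  E           5.332      1.53
  solve Keq expr → x = -0.04898; check Q = 0.01009

Direction: reverse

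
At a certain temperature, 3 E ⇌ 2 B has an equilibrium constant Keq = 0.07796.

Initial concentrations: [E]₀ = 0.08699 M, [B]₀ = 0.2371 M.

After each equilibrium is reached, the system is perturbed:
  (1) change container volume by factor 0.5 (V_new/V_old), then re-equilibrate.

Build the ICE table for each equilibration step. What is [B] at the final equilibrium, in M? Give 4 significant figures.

[B]_eq = 0.1499 M

Q₀ = 85.4 vs Keq = 0.07796 ⇒ Q>K, reverse
Step 1:
                  E         B
  Initial   0.08699    0.2371
  Change     0.2673   -0.1782
  Equil      0.3543   0.05889
  solve Keq expr → x = -0.08911; check Q = 0.07796
Then change container volume by factor 0.5 (V_new/V_old).
Step 2:
                  E         B
  Initial    0.7086    0.1178
  Change   -0.04815    0.0321
  Equil      0.6605    0.1499
  solve Keq expr → x = 0.01605; check Q = 0.07796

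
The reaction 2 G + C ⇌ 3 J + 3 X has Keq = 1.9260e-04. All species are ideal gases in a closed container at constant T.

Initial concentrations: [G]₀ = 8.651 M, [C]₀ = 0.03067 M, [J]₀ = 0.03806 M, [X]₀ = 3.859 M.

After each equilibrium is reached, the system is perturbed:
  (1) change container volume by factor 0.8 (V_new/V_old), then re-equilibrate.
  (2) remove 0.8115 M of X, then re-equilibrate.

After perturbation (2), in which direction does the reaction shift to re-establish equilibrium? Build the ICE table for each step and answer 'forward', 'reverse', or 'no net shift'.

Direction: forward

Q₀ = 0.00138 vs Keq = 1.9260e-04 ⇒ Q>K, reverse
Step 1:
                  G         C         J         X
  init        8.651   0.03067   0.03806     3.859
  Δ         0.01137  0.005686  -0.01706  -0.01706
  eq          8.662   0.03636     0.021     3.842
  solve Keq expr → x = -0.005686; check Q = 1.9260e-04
Then change container volume by factor 0.8 (V_new/V_old).
Step 2:
                  G         C         J         X
  init        10.83   0.04544   0.02625     4.802
  Δ        0.003315  0.001657 -0.004972 -0.004972
  eq          10.83    0.0471   0.02128     4.797
  solve Keq expr → x = -0.001657; check Q = 1.9260e-04
Then remove 0.8115 M of X.
Step 3:
                  G         C         J         X
  init        10.83    0.0471   0.02128     3.986
  Δ       -0.002704 -0.001352  0.004055  0.004055
  eq          10.83   0.04575   0.02534      3.99
  solve Keq expr → x = 0.001352; check Q = 1.9260e-04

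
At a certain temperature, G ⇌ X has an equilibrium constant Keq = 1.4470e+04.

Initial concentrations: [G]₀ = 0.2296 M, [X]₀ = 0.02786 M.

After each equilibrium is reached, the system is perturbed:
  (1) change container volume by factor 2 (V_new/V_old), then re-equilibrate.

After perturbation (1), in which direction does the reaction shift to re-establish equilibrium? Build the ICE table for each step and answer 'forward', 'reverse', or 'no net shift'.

Q₀ = 0.1213 vs Keq = 1.4470e+04 ⇒ Q<K, forward
Step 1:
                  G         X
  Initial    0.2296   0.02786
  Change    -0.2296    0.2296
  Equil   1.7791e-05    0.2574
  solve Keq expr → x = 0.2296; check Q = 1.4470e+04
Then change container volume by factor 2 (V_new/V_old).
Step 2:
                  G         X
  Initial 8.8957e-06    0.1287
  Change          0         0
  Equil   8.8957e-06    0.1287
  solve Keq expr → x = 0; check Q = 1.4470e+04

Direction: no net shift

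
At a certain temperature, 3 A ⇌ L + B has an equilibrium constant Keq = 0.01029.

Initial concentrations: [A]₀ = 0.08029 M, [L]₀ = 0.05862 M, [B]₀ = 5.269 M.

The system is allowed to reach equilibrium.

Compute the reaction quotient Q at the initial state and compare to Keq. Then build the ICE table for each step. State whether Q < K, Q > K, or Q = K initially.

Q₀ = 596.7; Q > K (proceeds reverse)

Q₀ = 596.7 vs Keq = 0.01029 ⇒ Q>K, reverse
Step 1:
                   A          L          B
  init       0.08029    0.05862      5.269
  Δ           0.1758   -0.05859   -0.05859
  eq          0.2561 3.3153e-05       5.21
  solve Keq expr → x = -0.05859; check Q = 0.01029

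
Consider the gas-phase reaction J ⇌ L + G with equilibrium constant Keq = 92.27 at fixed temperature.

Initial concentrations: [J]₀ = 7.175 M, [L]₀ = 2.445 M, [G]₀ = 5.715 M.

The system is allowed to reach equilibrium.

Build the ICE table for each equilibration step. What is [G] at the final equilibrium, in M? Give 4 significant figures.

[G]_eq = 11.8 M

Q₀ = 1.947 vs Keq = 92.27 ⇒ Q<K, forward
Step 1:
                   J          L          G
  I            7.175      2.445      5.715
  C           -6.084      6.084      6.084
  E            1.091      8.529       11.8
  solve Keq expr → x = 6.084; check Q = 92.27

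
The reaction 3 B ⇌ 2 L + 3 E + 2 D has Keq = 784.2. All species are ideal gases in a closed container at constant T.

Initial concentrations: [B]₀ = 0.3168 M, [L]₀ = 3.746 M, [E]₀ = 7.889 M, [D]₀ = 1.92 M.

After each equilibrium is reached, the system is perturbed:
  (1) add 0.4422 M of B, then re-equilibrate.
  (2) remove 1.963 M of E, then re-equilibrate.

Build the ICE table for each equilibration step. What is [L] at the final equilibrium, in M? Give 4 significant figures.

[L]_eq = 3.231 M

Q₀ = 7.9882e+05 vs Keq = 784.2 ⇒ Q>K, reverse
Step 1:
                   B          L          E          D
  Initial     0.3168      3.746      7.889       1.92
  Change       1.243    -0.8286     -1.243    -0.8286
  Equil         1.56      2.917      6.646      1.091
  solve Keq expr → x = -0.4143; check Q = 784.2
Then add 0.4422 M of B.
Step 2:
                   B          L          E          D
  Initial      2.002      2.917      6.646      1.091
  Change     -0.2067     0.1378     0.2067     0.1378
  Equil        1.795      3.055      6.853      1.229
  solve Keq expr → x = 0.06889; check Q = 784.2
Then remove 1.963 M of E.
Step 3:
                   B          L          E          D
  Initial      1.795      3.055       4.89      1.229
  Change     -0.2635     0.1757     0.2635     0.1757
  Equil        1.532      3.231      5.153      1.405
  solve Keq expr → x = 0.08783; check Q = 784.2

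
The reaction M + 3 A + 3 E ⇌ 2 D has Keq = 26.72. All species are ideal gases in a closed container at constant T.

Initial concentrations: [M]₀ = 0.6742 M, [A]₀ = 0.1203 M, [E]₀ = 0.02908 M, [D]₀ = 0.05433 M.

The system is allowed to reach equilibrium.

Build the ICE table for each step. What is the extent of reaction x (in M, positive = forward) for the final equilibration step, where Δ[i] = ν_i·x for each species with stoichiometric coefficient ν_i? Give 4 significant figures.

x = -0.02206 M

Q₀ = 1.0226e+05 vs Keq = 26.72 ⇒ Q>K, reverse
Step 1:
                    M           A           E           D
  I            0.6742      0.1203     0.02908     0.05433
  C           0.02206     0.06618     0.06618    -0.04412
  E            0.6963      0.1865     0.09526     0.01021
  solve Keq expr → x = -0.02206; check Q = 26.72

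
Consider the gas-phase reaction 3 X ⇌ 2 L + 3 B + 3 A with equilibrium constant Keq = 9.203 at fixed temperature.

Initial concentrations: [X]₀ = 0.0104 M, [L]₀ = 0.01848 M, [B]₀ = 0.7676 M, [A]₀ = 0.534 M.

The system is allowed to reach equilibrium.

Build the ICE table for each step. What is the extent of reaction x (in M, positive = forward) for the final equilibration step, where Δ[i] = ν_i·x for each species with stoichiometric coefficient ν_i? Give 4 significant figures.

Q₀ = 20.91 vs Keq = 9.203 ⇒ Q>K, reverse
Step 1:
                   X          L          B          A
  I           0.0104    0.01848     0.7676      0.534
  C         0.002381  -0.001587  -0.002381  -0.002381
  E          0.01278    0.01689     0.7652     0.5316
  solve Keq expr → x = -7.9350e-04; check Q = 9.203

x = -7.9350e-04 M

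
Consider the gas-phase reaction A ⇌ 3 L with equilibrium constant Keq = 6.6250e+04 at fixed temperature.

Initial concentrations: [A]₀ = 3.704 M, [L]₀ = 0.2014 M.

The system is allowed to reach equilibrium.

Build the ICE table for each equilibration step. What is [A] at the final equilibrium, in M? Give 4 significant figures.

Q₀ = 0.002206 vs Keq = 6.6250e+04 ⇒ Q<K, forward
Step 1:
                  A         L
  init        3.704    0.2014
  Δ          -3.683     11.05
  eq        0.02149     11.25
  solve Keq expr → x = 3.683; check Q = 6.6250e+04

[A]_eq = 0.02149 M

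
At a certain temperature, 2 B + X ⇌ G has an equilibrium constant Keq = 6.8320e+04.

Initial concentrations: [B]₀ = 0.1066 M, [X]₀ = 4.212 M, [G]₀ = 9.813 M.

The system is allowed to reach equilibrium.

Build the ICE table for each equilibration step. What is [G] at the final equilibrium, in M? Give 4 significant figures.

Q₀ = 205 vs Keq = 6.8320e+04 ⇒ Q<K, forward
Step 1:
                  B         X         G
  init       0.1066     4.212     9.813
  Δ         -0.1007  -0.05036   0.05036
  eq        0.00589     4.162     9.863
  solve Keq expr → x = 0.05036; check Q = 6.8320e+04

[G]_eq = 9.863 M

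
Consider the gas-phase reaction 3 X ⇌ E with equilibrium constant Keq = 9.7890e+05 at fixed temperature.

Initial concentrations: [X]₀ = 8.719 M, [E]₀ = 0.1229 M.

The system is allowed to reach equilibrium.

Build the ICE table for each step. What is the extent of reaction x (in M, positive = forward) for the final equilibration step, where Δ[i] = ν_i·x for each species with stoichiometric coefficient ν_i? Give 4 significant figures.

x = 2.901 M

Q₀ = 1.8542e-04 vs Keq = 9.7890e+05 ⇒ Q<K, forward
Step 1:
                    X           E
  I             8.719      0.1229
  C            -8.704       2.901
  E           0.01456       3.024
  solve Keq expr → x = 2.901; check Q = 9.7890e+05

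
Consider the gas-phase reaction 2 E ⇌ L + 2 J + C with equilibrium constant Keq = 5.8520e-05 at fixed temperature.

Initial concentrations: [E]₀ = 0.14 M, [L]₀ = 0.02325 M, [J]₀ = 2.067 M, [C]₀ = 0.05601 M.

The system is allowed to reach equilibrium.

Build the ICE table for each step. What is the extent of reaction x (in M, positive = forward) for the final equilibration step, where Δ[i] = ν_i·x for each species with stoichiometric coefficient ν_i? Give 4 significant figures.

Q₀ = 0.2839 vs Keq = 5.8520e-05 ⇒ Q>K, reverse
Step 1:
                   E          L          J          C
  init          0.14    0.02325      2.067    0.05601
  Δ          0.04647   -0.02323   -0.04647   -0.02323
  eq          0.1865 1.5207e-05      2.021    0.03278
  solve Keq expr → x = -0.02323; check Q = 5.8520e-05

x = -0.02323 M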